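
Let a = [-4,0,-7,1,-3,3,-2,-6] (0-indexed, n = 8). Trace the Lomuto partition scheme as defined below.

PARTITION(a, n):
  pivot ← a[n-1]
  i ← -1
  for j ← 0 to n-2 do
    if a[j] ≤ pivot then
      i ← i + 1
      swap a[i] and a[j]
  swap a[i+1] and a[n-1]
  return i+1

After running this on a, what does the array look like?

pivot=-6, i=-1
j=0: -4>-6, skip
j=1: 0>-6, skip
j=2: -7≤-6, i=0, swap(0,2) ⇒ [-7,0,-4,1,-3,3,-2,-6]
j=3: 1>-6, skip
j=4: -3>-6, skip
j=5: 3>-6, skip
j=6: -2>-6, skip
swap(1,7) ⇒ [-7,-6,-4,1,-3,3,-2,0]; return 1

[-7,-6,-4,1,-3,3,-2,0]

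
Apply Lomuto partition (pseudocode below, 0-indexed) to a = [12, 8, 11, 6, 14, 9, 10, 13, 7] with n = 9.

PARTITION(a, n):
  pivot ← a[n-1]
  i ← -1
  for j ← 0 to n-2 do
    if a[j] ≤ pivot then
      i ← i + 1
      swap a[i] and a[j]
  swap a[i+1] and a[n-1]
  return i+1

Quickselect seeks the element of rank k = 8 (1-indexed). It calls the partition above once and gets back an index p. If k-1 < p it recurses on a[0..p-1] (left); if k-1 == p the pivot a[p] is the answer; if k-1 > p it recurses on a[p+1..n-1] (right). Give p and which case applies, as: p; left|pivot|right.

pivot = a[8] = 7; i = -1
j=0: a[0]=12 > 7 → no swap
j=1: a[1]=8 > 7 → no swap
j=2: a[2]=11 > 7 → no swap
j=3: a[3]=6 ≤ 7 → i=0, swap a[0],a[3] → [6, 8, 11, 12, 14, 9, 10, 13, 7]
j=4: a[4]=14 > 7 → no swap
j=5: a[5]=9 > 7 → no swap
j=6: a[6]=10 > 7 → no swap
j=7: a[7]=13 > 7 → no swap
final swap a[1],a[8] → [6, 7, 11, 12, 14, 9, 10, 13, 8]; return 1
p = 1; k-1 = 7 > 1 ⇒ right

1; right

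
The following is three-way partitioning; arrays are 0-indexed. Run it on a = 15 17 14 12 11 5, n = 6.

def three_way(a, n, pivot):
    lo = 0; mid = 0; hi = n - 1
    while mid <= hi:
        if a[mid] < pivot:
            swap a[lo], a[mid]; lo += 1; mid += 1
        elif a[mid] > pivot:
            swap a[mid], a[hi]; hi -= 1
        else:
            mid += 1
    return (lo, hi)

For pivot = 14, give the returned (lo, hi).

pivot = 14; lo=0, mid=0, hi=5
a[mid]=15>14: swap a[0],a[5]; hi=4 → 5 17 14 12 11 15
a[mid]=5<14: swap a[0],a[0]; lo=1,mid=1 → 5 17 14 12 11 15
a[mid]=17>14: swap a[1],a[4]; hi=3 → 5 11 14 12 17 15
a[mid]=11<14: swap a[1],a[1]; lo=2,mid=2 → 5 11 14 12 17 15
a[mid]=14=14: mid=3
a[mid]=12<14: swap a[2],a[3]; lo=3,mid=4 → 5 11 12 14 17 15
end: lo=3, hi=3; a = 5 11 12 14 17 15

(3, 3)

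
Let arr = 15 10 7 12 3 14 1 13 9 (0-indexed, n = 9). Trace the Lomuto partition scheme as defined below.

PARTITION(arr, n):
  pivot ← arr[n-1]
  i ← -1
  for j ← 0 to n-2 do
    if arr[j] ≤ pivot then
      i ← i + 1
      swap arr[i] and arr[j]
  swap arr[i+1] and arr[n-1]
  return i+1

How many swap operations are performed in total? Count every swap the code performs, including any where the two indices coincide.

4

pivot=9, i=-1
j=0: 15>9, skip
j=1: 10>9, skip
j=2: 7≤9, i=0, swap(0,2) ⇒ 7 10 15 12 3 14 1 13 9
j=3: 12>9, skip
j=4: 3≤9, i=1, swap(1,4) ⇒ 7 3 15 12 10 14 1 13 9
j=5: 14>9, skip
j=6: 1≤9, i=2, swap(2,6) ⇒ 7 3 1 12 10 14 15 13 9
j=7: 13>9, skip
swap(3,8) ⇒ 7 3 1 9 10 14 15 13 12; return 3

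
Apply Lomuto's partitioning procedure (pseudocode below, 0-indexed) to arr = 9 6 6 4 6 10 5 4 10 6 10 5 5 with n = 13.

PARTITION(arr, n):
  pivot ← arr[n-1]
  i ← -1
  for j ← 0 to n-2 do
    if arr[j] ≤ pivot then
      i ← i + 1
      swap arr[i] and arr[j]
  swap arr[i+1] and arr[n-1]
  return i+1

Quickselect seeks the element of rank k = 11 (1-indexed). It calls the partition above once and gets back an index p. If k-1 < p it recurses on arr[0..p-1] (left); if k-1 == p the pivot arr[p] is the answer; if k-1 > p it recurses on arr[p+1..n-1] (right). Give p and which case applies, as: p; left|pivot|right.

pivot = arr[12] = 5; i = -1
j=0: arr[0]=9 > 5 → no swap
j=1: arr[1]=6 > 5 → no swap
j=2: arr[2]=6 > 5 → no swap
j=3: arr[3]=4 ≤ 5 → i=0, swap arr[0],arr[3] → 4 6 6 9 6 10 5 4 10 6 10 5 5
j=4: arr[4]=6 > 5 → no swap
j=5: arr[5]=10 > 5 → no swap
j=6: arr[6]=5 ≤ 5 → i=1, swap arr[1],arr[6] → 4 5 6 9 6 10 6 4 10 6 10 5 5
j=7: arr[7]=4 ≤ 5 → i=2, swap arr[2],arr[7] → 4 5 4 9 6 10 6 6 10 6 10 5 5
j=8: arr[8]=10 > 5 → no swap
j=9: arr[9]=6 > 5 → no swap
j=10: arr[10]=10 > 5 → no swap
j=11: arr[11]=5 ≤ 5 → i=3, swap arr[3],arr[11] → 4 5 4 5 6 10 6 6 10 6 10 9 5
final swap arr[4],arr[12] → 4 5 4 5 5 10 6 6 10 6 10 9 6; return 4
p = 4; k-1 = 10 > 4 ⇒ right

4; right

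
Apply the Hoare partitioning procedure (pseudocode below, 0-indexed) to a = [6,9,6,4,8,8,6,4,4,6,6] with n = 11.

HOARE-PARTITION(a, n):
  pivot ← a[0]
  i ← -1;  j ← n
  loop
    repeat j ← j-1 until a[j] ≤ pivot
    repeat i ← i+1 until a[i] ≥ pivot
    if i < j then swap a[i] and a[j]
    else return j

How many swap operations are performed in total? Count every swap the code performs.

pivot=6
j stops at 10 (6), i stops at 0 (6); swap ⇒ [6,9,6,4,8,8,6,4,4,6,6]
j stops at 9 (6), i stops at 1 (9); swap ⇒ [6,6,6,4,8,8,6,4,4,9,6]
j stops at 8 (4), i stops at 2 (6); swap ⇒ [6,6,4,4,8,8,6,4,6,9,6]
j stops at 7 (4), i stops at 4 (8); swap ⇒ [6,6,4,4,4,8,6,8,6,9,6]
j stops at 6 (6), i stops at 5 (8); swap ⇒ [6,6,4,4,4,6,8,8,6,9,6]
j stops at 5, i stops at 6; i≥j ⇒ return 5. a=[6,6,4,4,4,6,8,8,6,9,6]

5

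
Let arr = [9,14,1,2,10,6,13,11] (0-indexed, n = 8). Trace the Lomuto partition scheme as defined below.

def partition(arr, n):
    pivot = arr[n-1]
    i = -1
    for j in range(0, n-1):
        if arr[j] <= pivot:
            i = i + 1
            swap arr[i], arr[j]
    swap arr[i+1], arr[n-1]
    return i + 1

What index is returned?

pivot=11, i=-1
j=0: 9≤11, i=0, swap(0,0) ⇒ [9,14,1,2,10,6,13,11]
j=1: 14>11, skip
j=2: 1≤11, i=1, swap(1,2) ⇒ [9,1,14,2,10,6,13,11]
j=3: 2≤11, i=2, swap(2,3) ⇒ [9,1,2,14,10,6,13,11]
j=4: 10≤11, i=3, swap(3,4) ⇒ [9,1,2,10,14,6,13,11]
j=5: 6≤11, i=4, swap(4,5) ⇒ [9,1,2,10,6,14,13,11]
j=6: 13>11, skip
swap(5,7) ⇒ [9,1,2,10,6,11,13,14]; return 5

5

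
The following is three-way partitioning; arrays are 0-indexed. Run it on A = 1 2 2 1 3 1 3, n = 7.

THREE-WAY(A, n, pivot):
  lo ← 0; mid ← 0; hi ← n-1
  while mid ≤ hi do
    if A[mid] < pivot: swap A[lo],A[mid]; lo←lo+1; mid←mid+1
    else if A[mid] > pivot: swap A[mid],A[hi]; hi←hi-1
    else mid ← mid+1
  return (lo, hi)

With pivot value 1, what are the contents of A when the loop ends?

lo=0 mid=0 hi=6
1=1: mid=1
2>1: swap(1,6), hi=5 ⇒ 1 3 2 1 3 1 2
3>1: swap(1,5), hi=4 ⇒ 1 1 2 1 3 3 2
1=1: mid=2
2>1: swap(2,4), hi=3 ⇒ 1 1 3 1 2 3 2
3>1: swap(2,3), hi=2 ⇒ 1 1 1 3 2 3 2
1=1: mid=3
done. lo=0 hi=2; A=1 1 1 3 2 3 2

1 1 1 3 2 3 2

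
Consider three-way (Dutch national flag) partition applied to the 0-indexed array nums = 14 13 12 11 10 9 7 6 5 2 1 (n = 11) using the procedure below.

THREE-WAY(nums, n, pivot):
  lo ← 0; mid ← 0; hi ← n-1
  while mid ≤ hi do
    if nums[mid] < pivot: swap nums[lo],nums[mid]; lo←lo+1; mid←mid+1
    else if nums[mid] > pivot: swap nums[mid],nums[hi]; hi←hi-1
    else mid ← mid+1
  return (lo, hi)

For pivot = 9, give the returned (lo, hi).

lo=0 mid=0 hi=10
14>9: swap(0,10), hi=9 ⇒ 1 13 12 11 10 9 7 6 5 2 14
1<9: swap(0,0), lo=1 mid=1 ⇒ 1 13 12 11 10 9 7 6 5 2 14
13>9: swap(1,9), hi=8 ⇒ 1 2 12 11 10 9 7 6 5 13 14
2<9: swap(1,1), lo=2 mid=2 ⇒ 1 2 12 11 10 9 7 6 5 13 14
12>9: swap(2,8), hi=7 ⇒ 1 2 5 11 10 9 7 6 12 13 14
5<9: swap(2,2), lo=3 mid=3 ⇒ 1 2 5 11 10 9 7 6 12 13 14
11>9: swap(3,7), hi=6 ⇒ 1 2 5 6 10 9 7 11 12 13 14
6<9: swap(3,3), lo=4 mid=4 ⇒ 1 2 5 6 10 9 7 11 12 13 14
10>9: swap(4,6), hi=5 ⇒ 1 2 5 6 7 9 10 11 12 13 14
7<9: swap(4,4), lo=5 mid=5 ⇒ 1 2 5 6 7 9 10 11 12 13 14
9=9: mid=6
done. lo=5 hi=5; nums=1 2 5 6 7 9 10 11 12 13 14

(5, 5)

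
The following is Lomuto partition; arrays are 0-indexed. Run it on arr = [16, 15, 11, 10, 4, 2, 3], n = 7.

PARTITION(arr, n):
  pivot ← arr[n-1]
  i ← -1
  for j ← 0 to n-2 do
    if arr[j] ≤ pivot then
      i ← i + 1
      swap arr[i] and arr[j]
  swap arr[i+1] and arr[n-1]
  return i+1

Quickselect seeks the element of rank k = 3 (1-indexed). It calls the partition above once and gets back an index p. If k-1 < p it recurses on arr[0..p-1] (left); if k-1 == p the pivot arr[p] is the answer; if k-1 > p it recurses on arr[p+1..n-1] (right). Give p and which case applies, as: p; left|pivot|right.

1; right

pivot=3, i=-1
j=0: 16>3, skip
j=1: 15>3, skip
j=2: 11>3, skip
j=3: 10>3, skip
j=4: 4>3, skip
j=5: 2≤3, i=0, swap(0,5) ⇒ [2, 15, 11, 10, 4, 16, 3]
swap(1,6) ⇒ [2, 3, 11, 10, 4, 16, 15]; return 1
p = 1; k-1 = 2 > 1 ⇒ right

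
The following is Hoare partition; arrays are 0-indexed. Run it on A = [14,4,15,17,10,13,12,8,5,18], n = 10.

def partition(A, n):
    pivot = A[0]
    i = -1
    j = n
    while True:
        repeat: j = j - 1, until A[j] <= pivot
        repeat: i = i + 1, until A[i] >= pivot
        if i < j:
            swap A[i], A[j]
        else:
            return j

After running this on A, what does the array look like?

pivot=14
j stops at 8 (5), i stops at 0 (14); swap ⇒ [5,4,15,17,10,13,12,8,14,18]
j stops at 7 (8), i stops at 2 (15); swap ⇒ [5,4,8,17,10,13,12,15,14,18]
j stops at 6 (12), i stops at 3 (17); swap ⇒ [5,4,8,12,10,13,17,15,14,18]
j stops at 5, i stops at 6; i≥j ⇒ return 5. A=[5,4,8,12,10,13,17,15,14,18]

[5,4,8,12,10,13,17,15,14,18]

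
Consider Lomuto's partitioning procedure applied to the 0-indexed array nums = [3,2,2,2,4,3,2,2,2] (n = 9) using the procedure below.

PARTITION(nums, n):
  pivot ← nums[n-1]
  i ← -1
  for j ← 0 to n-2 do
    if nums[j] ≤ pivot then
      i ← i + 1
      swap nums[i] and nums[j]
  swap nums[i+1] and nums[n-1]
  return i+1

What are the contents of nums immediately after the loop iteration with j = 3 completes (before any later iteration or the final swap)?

pivot = nums[8] = 2; i = -1
j=0: nums[0]=3 > 2 → no swap
j=1: nums[1]=2 ≤ 2 → i=0, swap nums[0],nums[1] → [2,3,2,2,4,3,2,2,2]
j=2: nums[2]=2 ≤ 2 → i=1, swap nums[1],nums[2] → [2,2,3,2,4,3,2,2,2]
j=3: nums[3]=2 ≤ 2 → i=2, swap nums[2],nums[3] → [2,2,2,3,4,3,2,2,2]
(after j=3) nums = [2,2,2,3,4,3,2,2,2]

[2,2,2,3,4,3,2,2,2]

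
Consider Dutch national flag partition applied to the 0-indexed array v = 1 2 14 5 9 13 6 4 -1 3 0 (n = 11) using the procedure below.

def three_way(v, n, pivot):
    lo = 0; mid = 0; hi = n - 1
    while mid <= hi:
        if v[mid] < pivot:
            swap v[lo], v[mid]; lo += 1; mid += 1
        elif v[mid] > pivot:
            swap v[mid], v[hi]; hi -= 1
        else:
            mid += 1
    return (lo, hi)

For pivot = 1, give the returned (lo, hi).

pivot = 1; lo=0, mid=0, hi=10
v[mid]=1=1: mid=1
v[mid]=2>1: swap v[1],v[10]; hi=9 → 1 0 14 5 9 13 6 4 -1 3 2
v[mid]=0<1: swap v[0],v[1]; lo=1,mid=2 → 0 1 14 5 9 13 6 4 -1 3 2
v[mid]=14>1: swap v[2],v[9]; hi=8 → 0 1 3 5 9 13 6 4 -1 14 2
v[mid]=3>1: swap v[2],v[8]; hi=7 → 0 1 -1 5 9 13 6 4 3 14 2
v[mid]=-1<1: swap v[1],v[2]; lo=2,mid=3 → 0 -1 1 5 9 13 6 4 3 14 2
v[mid]=5>1: swap v[3],v[7]; hi=6 → 0 -1 1 4 9 13 6 5 3 14 2
v[mid]=4>1: swap v[3],v[6]; hi=5 → 0 -1 1 6 9 13 4 5 3 14 2
v[mid]=6>1: swap v[3],v[5]; hi=4 → 0 -1 1 13 9 6 4 5 3 14 2
v[mid]=13>1: swap v[3],v[4]; hi=3 → 0 -1 1 9 13 6 4 5 3 14 2
v[mid]=9>1: swap v[3],v[3]; hi=2 → 0 -1 1 9 13 6 4 5 3 14 2
end: lo=2, hi=2; v = 0 -1 1 9 13 6 4 5 3 14 2

(2, 2)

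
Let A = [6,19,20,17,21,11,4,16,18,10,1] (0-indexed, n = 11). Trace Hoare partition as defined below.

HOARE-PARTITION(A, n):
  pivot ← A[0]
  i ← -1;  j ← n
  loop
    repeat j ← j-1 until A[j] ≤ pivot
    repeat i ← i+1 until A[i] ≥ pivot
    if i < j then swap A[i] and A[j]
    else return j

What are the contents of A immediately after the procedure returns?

[1,4,20,17,21,11,19,16,18,10,6]

pivot=6
j stops at 10 (1), i stops at 0 (6); swap ⇒ [1,19,20,17,21,11,4,16,18,10,6]
j stops at 6 (4), i stops at 1 (19); swap ⇒ [1,4,20,17,21,11,19,16,18,10,6]
j stops at 1, i stops at 2; i≥j ⇒ return 1. A=[1,4,20,17,21,11,19,16,18,10,6]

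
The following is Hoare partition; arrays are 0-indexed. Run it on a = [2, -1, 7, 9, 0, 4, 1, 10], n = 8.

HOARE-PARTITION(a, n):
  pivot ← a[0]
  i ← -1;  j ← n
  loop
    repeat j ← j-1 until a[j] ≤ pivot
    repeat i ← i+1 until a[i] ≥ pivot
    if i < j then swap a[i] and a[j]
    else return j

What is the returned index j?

pivot = a[0] = 2; i = -1, j = 8
j→6 (a[6]=1≤2), i→0 (a[0]=2≥2); i<j, swap → [1, -1, 7, 9, 0, 4, 2, 10]
j→4 (a[4]=0≤2), i→2 (a[2]=7≥2); i<j, swap → [1, -1, 0, 9, 7, 4, 2, 10]
j→2, i→3; i≥j, return j=2. a = [1, -1, 0, 9, 7, 4, 2, 10]

2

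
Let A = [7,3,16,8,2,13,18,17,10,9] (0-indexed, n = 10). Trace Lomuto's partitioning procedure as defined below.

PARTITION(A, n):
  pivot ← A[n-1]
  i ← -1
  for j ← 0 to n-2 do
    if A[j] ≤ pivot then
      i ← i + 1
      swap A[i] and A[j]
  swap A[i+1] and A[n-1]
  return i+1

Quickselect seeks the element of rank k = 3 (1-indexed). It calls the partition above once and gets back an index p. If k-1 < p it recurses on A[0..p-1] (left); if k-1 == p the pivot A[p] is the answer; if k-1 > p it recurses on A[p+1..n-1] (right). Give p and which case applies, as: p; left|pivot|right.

4; left

pivot = A[9] = 9; i = -1
j=0: A[0]=7 ≤ 9 → i=0, swap A[0],A[0] (no change) → [7,3,16,8,2,13,18,17,10,9]
j=1: A[1]=3 ≤ 9 → i=1, swap A[1],A[1] (no change) → [7,3,16,8,2,13,18,17,10,9]
j=2: A[2]=16 > 9 → no swap
j=3: A[3]=8 ≤ 9 → i=2, swap A[2],A[3] → [7,3,8,16,2,13,18,17,10,9]
j=4: A[4]=2 ≤ 9 → i=3, swap A[3],A[4] → [7,3,8,2,16,13,18,17,10,9]
j=5: A[5]=13 > 9 → no swap
j=6: A[6]=18 > 9 → no swap
j=7: A[7]=17 > 9 → no swap
j=8: A[8]=10 > 9 → no swap
final swap A[4],A[9] → [7,3,8,2,9,13,18,17,10,16]; return 4
p = 4; k-1 = 2 < 4 ⇒ left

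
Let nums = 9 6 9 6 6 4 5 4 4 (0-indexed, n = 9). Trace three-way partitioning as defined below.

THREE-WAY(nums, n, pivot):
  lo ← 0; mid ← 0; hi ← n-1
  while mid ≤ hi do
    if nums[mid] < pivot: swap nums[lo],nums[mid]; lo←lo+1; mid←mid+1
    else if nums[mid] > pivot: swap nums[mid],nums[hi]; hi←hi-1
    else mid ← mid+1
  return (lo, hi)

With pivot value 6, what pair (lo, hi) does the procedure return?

(4, 6)

pivot = 6; lo=0, mid=0, hi=8
nums[mid]=9>6: swap nums[0],nums[8]; hi=7 → 4 6 9 6 6 4 5 4 9
nums[mid]=4<6: swap nums[0],nums[0]; lo=1,mid=1 → 4 6 9 6 6 4 5 4 9
nums[mid]=6=6: mid=2
nums[mid]=9>6: swap nums[2],nums[7]; hi=6 → 4 6 4 6 6 4 5 9 9
nums[mid]=4<6: swap nums[1],nums[2]; lo=2,mid=3 → 4 4 6 6 6 4 5 9 9
nums[mid]=6=6: mid=4
nums[mid]=6=6: mid=5
nums[mid]=4<6: swap nums[2],nums[5]; lo=3,mid=6 → 4 4 4 6 6 6 5 9 9
nums[mid]=5<6: swap nums[3],nums[6]; lo=4,mid=7 → 4 4 4 5 6 6 6 9 9
end: lo=4, hi=6; nums = 4 4 4 5 6 6 6 9 9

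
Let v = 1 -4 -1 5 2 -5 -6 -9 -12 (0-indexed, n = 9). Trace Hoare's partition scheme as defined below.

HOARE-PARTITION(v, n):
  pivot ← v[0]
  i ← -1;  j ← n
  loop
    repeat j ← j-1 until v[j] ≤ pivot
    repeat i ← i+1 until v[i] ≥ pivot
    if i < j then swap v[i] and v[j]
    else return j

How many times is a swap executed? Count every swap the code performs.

3

pivot=1
j stops at 8 (-12), i stops at 0 (1); swap ⇒ -12 -4 -1 5 2 -5 -6 -9 1
j stops at 7 (-9), i stops at 3 (5); swap ⇒ -12 -4 -1 -9 2 -5 -6 5 1
j stops at 6 (-6), i stops at 4 (2); swap ⇒ -12 -4 -1 -9 -6 -5 2 5 1
j stops at 5, i stops at 6; i≥j ⇒ return 5. v=-12 -4 -1 -9 -6 -5 2 5 1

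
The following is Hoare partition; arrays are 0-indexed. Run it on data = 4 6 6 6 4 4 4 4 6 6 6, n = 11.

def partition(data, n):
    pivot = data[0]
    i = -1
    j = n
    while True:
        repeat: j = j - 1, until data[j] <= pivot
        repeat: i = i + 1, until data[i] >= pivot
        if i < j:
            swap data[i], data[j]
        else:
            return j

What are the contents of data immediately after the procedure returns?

pivot = data[0] = 4; i = -1, j = 11
j→7 (data[7]=4≤4), i→0 (data[0]=4≥4); i<j, swap → 4 6 6 6 4 4 4 4 6 6 6
j→6 (data[6]=4≤4), i→1 (data[1]=6≥4); i<j, swap → 4 4 6 6 4 4 6 4 6 6 6
j→5 (data[5]=4≤4), i→2 (data[2]=6≥4); i<j, swap → 4 4 4 6 4 6 6 4 6 6 6
j→4 (data[4]=4≤4), i→3 (data[3]=6≥4); i<j, swap → 4 4 4 4 6 6 6 4 6 6 6
j→3, i→4; i≥j, return j=3. data = 4 4 4 4 6 6 6 4 6 6 6

4 4 4 4 6 6 6 4 6 6 6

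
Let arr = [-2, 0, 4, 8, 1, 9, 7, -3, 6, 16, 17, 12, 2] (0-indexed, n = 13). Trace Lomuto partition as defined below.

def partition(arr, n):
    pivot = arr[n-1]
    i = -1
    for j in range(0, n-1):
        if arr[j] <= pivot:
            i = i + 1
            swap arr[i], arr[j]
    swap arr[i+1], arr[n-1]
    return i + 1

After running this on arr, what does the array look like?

[-2, 0, 1, -3, 2, 9, 7, 8, 6, 16, 17, 12, 4]

pivot=2, i=-1
j=0: -2≤2, i=0, swap(0,0) ⇒ [-2, 0, 4, 8, 1, 9, 7, -3, 6, 16, 17, 12, 2]
j=1: 0≤2, i=1, swap(1,1) ⇒ [-2, 0, 4, 8, 1, 9, 7, -3, 6, 16, 17, 12, 2]
j=2: 4>2, skip
j=3: 8>2, skip
j=4: 1≤2, i=2, swap(2,4) ⇒ [-2, 0, 1, 8, 4, 9, 7, -3, 6, 16, 17, 12, 2]
j=5: 9>2, skip
j=6: 7>2, skip
j=7: -3≤2, i=3, swap(3,7) ⇒ [-2, 0, 1, -3, 4, 9, 7, 8, 6, 16, 17, 12, 2]
j=8: 6>2, skip
j=9: 16>2, skip
j=10: 17>2, skip
j=11: 12>2, skip
swap(4,12) ⇒ [-2, 0, 1, -3, 2, 9, 7, 8, 6, 16, 17, 12, 4]; return 4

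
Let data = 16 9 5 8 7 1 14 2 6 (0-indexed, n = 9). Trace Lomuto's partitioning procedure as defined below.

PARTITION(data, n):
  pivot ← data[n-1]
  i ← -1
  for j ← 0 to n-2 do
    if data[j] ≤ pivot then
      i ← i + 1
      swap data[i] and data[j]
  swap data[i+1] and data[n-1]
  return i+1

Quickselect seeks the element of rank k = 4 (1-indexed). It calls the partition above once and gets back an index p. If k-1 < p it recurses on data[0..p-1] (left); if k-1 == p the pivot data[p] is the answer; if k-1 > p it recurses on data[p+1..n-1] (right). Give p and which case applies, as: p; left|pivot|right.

pivot=6, i=-1
j=0: 16>6, skip
j=1: 9>6, skip
j=2: 5≤6, i=0, swap(0,2) ⇒ 5 9 16 8 7 1 14 2 6
j=3: 8>6, skip
j=4: 7>6, skip
j=5: 1≤6, i=1, swap(1,5) ⇒ 5 1 16 8 7 9 14 2 6
j=6: 14>6, skip
j=7: 2≤6, i=2, swap(2,7) ⇒ 5 1 2 8 7 9 14 16 6
swap(3,8) ⇒ 5 1 2 6 7 9 14 16 8; return 3
p = 3; k-1 = 3 == 3 ⇒ pivot

3; pivot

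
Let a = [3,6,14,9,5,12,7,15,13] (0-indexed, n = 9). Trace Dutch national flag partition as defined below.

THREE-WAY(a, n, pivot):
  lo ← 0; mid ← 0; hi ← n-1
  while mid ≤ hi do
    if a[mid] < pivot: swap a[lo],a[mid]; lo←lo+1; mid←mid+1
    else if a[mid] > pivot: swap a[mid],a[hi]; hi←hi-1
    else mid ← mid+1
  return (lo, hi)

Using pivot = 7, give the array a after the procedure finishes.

[3,6,5,7,12,9,15,13,14]

lo=0 mid=0 hi=8
3<7: swap(0,0), lo=1 mid=1 ⇒ [3,6,14,9,5,12,7,15,13]
6<7: swap(1,1), lo=2 mid=2 ⇒ [3,6,14,9,5,12,7,15,13]
14>7: swap(2,8), hi=7 ⇒ [3,6,13,9,5,12,7,15,14]
13>7: swap(2,7), hi=6 ⇒ [3,6,15,9,5,12,7,13,14]
15>7: swap(2,6), hi=5 ⇒ [3,6,7,9,5,12,15,13,14]
7=7: mid=3
9>7: swap(3,5), hi=4 ⇒ [3,6,7,12,5,9,15,13,14]
12>7: swap(3,4), hi=3 ⇒ [3,6,7,5,12,9,15,13,14]
5<7: swap(2,3), lo=3 mid=4 ⇒ [3,6,5,7,12,9,15,13,14]
done. lo=3 hi=3; a=[3,6,5,7,12,9,15,13,14]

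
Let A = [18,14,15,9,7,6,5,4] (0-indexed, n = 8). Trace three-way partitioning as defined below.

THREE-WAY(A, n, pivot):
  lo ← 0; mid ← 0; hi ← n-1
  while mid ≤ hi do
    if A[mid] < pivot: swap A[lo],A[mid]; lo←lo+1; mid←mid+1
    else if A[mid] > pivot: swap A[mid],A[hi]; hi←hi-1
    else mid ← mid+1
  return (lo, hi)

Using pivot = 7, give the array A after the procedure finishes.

pivot = 7; lo=0, mid=0, hi=7
A[mid]=18>7: swap A[0],A[7]; hi=6 → [4,14,15,9,7,6,5,18]
A[mid]=4<7: swap A[0],A[0]; lo=1,mid=1 → [4,14,15,9,7,6,5,18]
A[mid]=14>7: swap A[1],A[6]; hi=5 → [4,5,15,9,7,6,14,18]
A[mid]=5<7: swap A[1],A[1]; lo=2,mid=2 → [4,5,15,9,7,6,14,18]
A[mid]=15>7: swap A[2],A[5]; hi=4 → [4,5,6,9,7,15,14,18]
A[mid]=6<7: swap A[2],A[2]; lo=3,mid=3 → [4,5,6,9,7,15,14,18]
A[mid]=9>7: swap A[3],A[4]; hi=3 → [4,5,6,7,9,15,14,18]
A[mid]=7=7: mid=4
end: lo=3, hi=3; A = [4,5,6,7,9,15,14,18]

[4,5,6,7,9,15,14,18]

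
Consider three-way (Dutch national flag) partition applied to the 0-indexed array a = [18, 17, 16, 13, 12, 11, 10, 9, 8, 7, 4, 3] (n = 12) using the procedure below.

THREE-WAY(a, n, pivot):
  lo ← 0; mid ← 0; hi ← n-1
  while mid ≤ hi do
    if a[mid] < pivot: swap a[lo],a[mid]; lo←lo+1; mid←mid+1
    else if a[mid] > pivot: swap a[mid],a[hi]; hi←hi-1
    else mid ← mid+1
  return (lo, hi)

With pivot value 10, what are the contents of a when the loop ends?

[3, 4, 7, 8, 9, 10, 11, 12, 13, 16, 17, 18]

pivot = 10; lo=0, mid=0, hi=11
a[mid]=18>10: swap a[0],a[11]; hi=10 → [3, 17, 16, 13, 12, 11, 10, 9, 8, 7, 4, 18]
a[mid]=3<10: swap a[0],a[0]; lo=1,mid=1 → [3, 17, 16, 13, 12, 11, 10, 9, 8, 7, 4, 18]
a[mid]=17>10: swap a[1],a[10]; hi=9 → [3, 4, 16, 13, 12, 11, 10, 9, 8, 7, 17, 18]
a[mid]=4<10: swap a[1],a[1]; lo=2,mid=2 → [3, 4, 16, 13, 12, 11, 10, 9, 8, 7, 17, 18]
a[mid]=16>10: swap a[2],a[9]; hi=8 → [3, 4, 7, 13, 12, 11, 10, 9, 8, 16, 17, 18]
a[mid]=7<10: swap a[2],a[2]; lo=3,mid=3 → [3, 4, 7, 13, 12, 11, 10, 9, 8, 16, 17, 18]
a[mid]=13>10: swap a[3],a[8]; hi=7 → [3, 4, 7, 8, 12, 11, 10, 9, 13, 16, 17, 18]
a[mid]=8<10: swap a[3],a[3]; lo=4,mid=4 → [3, 4, 7, 8, 12, 11, 10, 9, 13, 16, 17, 18]
a[mid]=12>10: swap a[4],a[7]; hi=6 → [3, 4, 7, 8, 9, 11, 10, 12, 13, 16, 17, 18]
a[mid]=9<10: swap a[4],a[4]; lo=5,mid=5 → [3, 4, 7, 8, 9, 11, 10, 12, 13, 16, 17, 18]
a[mid]=11>10: swap a[5],a[6]; hi=5 → [3, 4, 7, 8, 9, 10, 11, 12, 13, 16, 17, 18]
a[mid]=10=10: mid=6
end: lo=5, hi=5; a = [3, 4, 7, 8, 9, 10, 11, 12, 13, 16, 17, 18]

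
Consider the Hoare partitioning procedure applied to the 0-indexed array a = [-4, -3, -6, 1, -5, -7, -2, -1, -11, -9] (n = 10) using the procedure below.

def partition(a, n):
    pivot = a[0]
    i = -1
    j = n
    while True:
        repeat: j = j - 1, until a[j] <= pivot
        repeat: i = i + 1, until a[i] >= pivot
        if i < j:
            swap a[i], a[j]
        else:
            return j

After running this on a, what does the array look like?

pivot = a[0] = -4; i = -1, j = 10
j→9 (a[9]=-9≤-4), i→0 (a[0]=-4≥-4); i<j, swap → [-9, -3, -6, 1, -5, -7, -2, -1, -11, -4]
j→8 (a[8]=-11≤-4), i→1 (a[1]=-3≥-4); i<j, swap → [-9, -11, -6, 1, -5, -7, -2, -1, -3, -4]
j→5 (a[5]=-7≤-4), i→3 (a[3]=1≥-4); i<j, swap → [-9, -11, -6, -7, -5, 1, -2, -1, -3, -4]
j→4, i→5; i≥j, return j=4. a = [-9, -11, -6, -7, -5, 1, -2, -1, -3, -4]

[-9, -11, -6, -7, -5, 1, -2, -1, -3, -4]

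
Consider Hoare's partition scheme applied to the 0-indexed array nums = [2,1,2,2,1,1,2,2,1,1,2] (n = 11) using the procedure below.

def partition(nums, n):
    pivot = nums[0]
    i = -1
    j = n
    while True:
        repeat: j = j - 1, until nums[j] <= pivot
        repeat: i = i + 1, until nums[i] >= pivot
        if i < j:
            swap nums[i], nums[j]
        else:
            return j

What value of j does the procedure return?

pivot = nums[0] = 2; i = -1, j = 11
j→10 (nums[10]=2≤2), i→0 (nums[0]=2≥2); i<j, swap → [2,1,2,2,1,1,2,2,1,1,2]
j→9 (nums[9]=1≤2), i→2 (nums[2]=2≥2); i<j, swap → [2,1,1,2,1,1,2,2,1,2,2]
j→8 (nums[8]=1≤2), i→3 (nums[3]=2≥2); i<j, swap → [2,1,1,1,1,1,2,2,2,2,2]
j→7 (nums[7]=2≤2), i→6 (nums[6]=2≥2); i<j, swap → [2,1,1,1,1,1,2,2,2,2,2]
j→6, i→7; i≥j, return j=6. nums = [2,1,1,1,1,1,2,2,2,2,2]

6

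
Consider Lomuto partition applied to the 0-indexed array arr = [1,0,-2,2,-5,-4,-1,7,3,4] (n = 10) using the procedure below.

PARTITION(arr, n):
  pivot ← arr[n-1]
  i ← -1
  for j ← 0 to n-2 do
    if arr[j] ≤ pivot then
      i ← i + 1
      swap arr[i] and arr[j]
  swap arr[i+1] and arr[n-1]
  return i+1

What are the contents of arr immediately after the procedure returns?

pivot=4, i=-1
j=0: 1≤4, i=0, swap(0,0) ⇒ [1,0,-2,2,-5,-4,-1,7,3,4]
j=1: 0≤4, i=1, swap(1,1) ⇒ [1,0,-2,2,-5,-4,-1,7,3,4]
j=2: -2≤4, i=2, swap(2,2) ⇒ [1,0,-2,2,-5,-4,-1,7,3,4]
j=3: 2≤4, i=3, swap(3,3) ⇒ [1,0,-2,2,-5,-4,-1,7,3,4]
j=4: -5≤4, i=4, swap(4,4) ⇒ [1,0,-2,2,-5,-4,-1,7,3,4]
j=5: -4≤4, i=5, swap(5,5) ⇒ [1,0,-2,2,-5,-4,-1,7,3,4]
j=6: -1≤4, i=6, swap(6,6) ⇒ [1,0,-2,2,-5,-4,-1,7,3,4]
j=7: 7>4, skip
j=8: 3≤4, i=7, swap(7,8) ⇒ [1,0,-2,2,-5,-4,-1,3,7,4]
swap(8,9) ⇒ [1,0,-2,2,-5,-4,-1,3,4,7]; return 8

[1,0,-2,2,-5,-4,-1,3,4,7]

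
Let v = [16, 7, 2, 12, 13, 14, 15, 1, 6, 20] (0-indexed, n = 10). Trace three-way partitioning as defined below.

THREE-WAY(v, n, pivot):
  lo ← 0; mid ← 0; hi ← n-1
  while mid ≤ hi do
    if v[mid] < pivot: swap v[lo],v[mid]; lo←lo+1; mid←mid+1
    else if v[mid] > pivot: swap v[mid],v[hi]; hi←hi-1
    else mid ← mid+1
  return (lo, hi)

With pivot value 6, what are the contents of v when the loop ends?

pivot = 6; lo=0, mid=0, hi=9
v[mid]=16>6: swap v[0],v[9]; hi=8 → [20, 7, 2, 12, 13, 14, 15, 1, 6, 16]
v[mid]=20>6: swap v[0],v[8]; hi=7 → [6, 7, 2, 12, 13, 14, 15, 1, 20, 16]
v[mid]=6=6: mid=1
v[mid]=7>6: swap v[1],v[7]; hi=6 → [6, 1, 2, 12, 13, 14, 15, 7, 20, 16]
v[mid]=1<6: swap v[0],v[1]; lo=1,mid=2 → [1, 6, 2, 12, 13, 14, 15, 7, 20, 16]
v[mid]=2<6: swap v[1],v[2]; lo=2,mid=3 → [1, 2, 6, 12, 13, 14, 15, 7, 20, 16]
v[mid]=12>6: swap v[3],v[6]; hi=5 → [1, 2, 6, 15, 13, 14, 12, 7, 20, 16]
v[mid]=15>6: swap v[3],v[5]; hi=4 → [1, 2, 6, 14, 13, 15, 12, 7, 20, 16]
v[mid]=14>6: swap v[3],v[4]; hi=3 → [1, 2, 6, 13, 14, 15, 12, 7, 20, 16]
v[mid]=13>6: swap v[3],v[3]; hi=2 → [1, 2, 6, 13, 14, 15, 12, 7, 20, 16]
end: lo=2, hi=2; v = [1, 2, 6, 13, 14, 15, 12, 7, 20, 16]

[1, 2, 6, 13, 14, 15, 12, 7, 20, 16]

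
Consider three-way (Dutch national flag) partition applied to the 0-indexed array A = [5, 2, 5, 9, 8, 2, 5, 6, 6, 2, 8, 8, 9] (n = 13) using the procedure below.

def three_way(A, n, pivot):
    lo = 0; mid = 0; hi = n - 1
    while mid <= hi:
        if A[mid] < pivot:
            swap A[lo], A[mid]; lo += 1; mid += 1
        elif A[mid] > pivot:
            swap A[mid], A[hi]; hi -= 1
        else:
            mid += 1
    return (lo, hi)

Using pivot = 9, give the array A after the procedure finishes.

[5, 2, 5, 8, 2, 5, 6, 6, 2, 8, 8, 9, 9]

pivot = 9; lo=0, mid=0, hi=12
A[mid]=5<9: swap A[0],A[0]; lo=1,mid=1 → [5, 2, 5, 9, 8, 2, 5, 6, 6, 2, 8, 8, 9]
A[mid]=2<9: swap A[1],A[1]; lo=2,mid=2 → [5, 2, 5, 9, 8, 2, 5, 6, 6, 2, 8, 8, 9]
A[mid]=5<9: swap A[2],A[2]; lo=3,mid=3 → [5, 2, 5, 9, 8, 2, 5, 6, 6, 2, 8, 8, 9]
A[mid]=9=9: mid=4
A[mid]=8<9: swap A[3],A[4]; lo=4,mid=5 → [5, 2, 5, 8, 9, 2, 5, 6, 6, 2, 8, 8, 9]
A[mid]=2<9: swap A[4],A[5]; lo=5,mid=6 → [5, 2, 5, 8, 2, 9, 5, 6, 6, 2, 8, 8, 9]
A[mid]=5<9: swap A[5],A[6]; lo=6,mid=7 → [5, 2, 5, 8, 2, 5, 9, 6, 6, 2, 8, 8, 9]
A[mid]=6<9: swap A[6],A[7]; lo=7,mid=8 → [5, 2, 5, 8, 2, 5, 6, 9, 6, 2, 8, 8, 9]
A[mid]=6<9: swap A[7],A[8]; lo=8,mid=9 → [5, 2, 5, 8, 2, 5, 6, 6, 9, 2, 8, 8, 9]
A[mid]=2<9: swap A[8],A[9]; lo=9,mid=10 → [5, 2, 5, 8, 2, 5, 6, 6, 2, 9, 8, 8, 9]
A[mid]=8<9: swap A[9],A[10]; lo=10,mid=11 → [5, 2, 5, 8, 2, 5, 6, 6, 2, 8, 9, 8, 9]
A[mid]=8<9: swap A[10],A[11]; lo=11,mid=12 → [5, 2, 5, 8, 2, 5, 6, 6, 2, 8, 8, 9, 9]
A[mid]=9=9: mid=13
end: lo=11, hi=12; A = [5, 2, 5, 8, 2, 5, 6, 6, 2, 8, 8, 9, 9]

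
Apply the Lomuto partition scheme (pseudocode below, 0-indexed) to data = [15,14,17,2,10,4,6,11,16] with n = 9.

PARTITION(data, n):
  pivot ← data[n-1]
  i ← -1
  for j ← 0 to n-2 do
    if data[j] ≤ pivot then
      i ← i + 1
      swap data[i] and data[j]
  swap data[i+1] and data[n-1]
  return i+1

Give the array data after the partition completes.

pivot = data[8] = 16; i = -1
j=0: data[0]=15 ≤ 16 → i=0, swap data[0],data[0] (no change) → [15,14,17,2,10,4,6,11,16]
j=1: data[1]=14 ≤ 16 → i=1, swap data[1],data[1] (no change) → [15,14,17,2,10,4,6,11,16]
j=2: data[2]=17 > 16 → no swap
j=3: data[3]=2 ≤ 16 → i=2, swap data[2],data[3] → [15,14,2,17,10,4,6,11,16]
j=4: data[4]=10 ≤ 16 → i=3, swap data[3],data[4] → [15,14,2,10,17,4,6,11,16]
j=5: data[5]=4 ≤ 16 → i=4, swap data[4],data[5] → [15,14,2,10,4,17,6,11,16]
j=6: data[6]=6 ≤ 16 → i=5, swap data[5],data[6] → [15,14,2,10,4,6,17,11,16]
j=7: data[7]=11 ≤ 16 → i=6, swap data[6],data[7] → [15,14,2,10,4,6,11,17,16]
final swap data[7],data[8] → [15,14,2,10,4,6,11,16,17]; return 7

[15,14,2,10,4,6,11,16,17]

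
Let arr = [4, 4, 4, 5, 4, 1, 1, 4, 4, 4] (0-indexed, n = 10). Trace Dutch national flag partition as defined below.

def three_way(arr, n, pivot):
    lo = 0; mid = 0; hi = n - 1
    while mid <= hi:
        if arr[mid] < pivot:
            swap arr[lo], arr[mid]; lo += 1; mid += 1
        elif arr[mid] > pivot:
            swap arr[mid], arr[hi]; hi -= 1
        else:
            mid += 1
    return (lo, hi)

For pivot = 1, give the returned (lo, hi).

pivot = 1; lo=0, mid=0, hi=9
arr[mid]=4>1: swap arr[0],arr[9]; hi=8 → [4, 4, 4, 5, 4, 1, 1, 4, 4, 4]
arr[mid]=4>1: swap arr[0],arr[8]; hi=7 → [4, 4, 4, 5, 4, 1, 1, 4, 4, 4]
arr[mid]=4>1: swap arr[0],arr[7]; hi=6 → [4, 4, 4, 5, 4, 1, 1, 4, 4, 4]
arr[mid]=4>1: swap arr[0],arr[6]; hi=5 → [1, 4, 4, 5, 4, 1, 4, 4, 4, 4]
arr[mid]=1=1: mid=1
arr[mid]=4>1: swap arr[1],arr[5]; hi=4 → [1, 1, 4, 5, 4, 4, 4, 4, 4, 4]
arr[mid]=1=1: mid=2
arr[mid]=4>1: swap arr[2],arr[4]; hi=3 → [1, 1, 4, 5, 4, 4, 4, 4, 4, 4]
arr[mid]=4>1: swap arr[2],arr[3]; hi=2 → [1, 1, 5, 4, 4, 4, 4, 4, 4, 4]
arr[mid]=5>1: swap arr[2],arr[2]; hi=1 → [1, 1, 5, 4, 4, 4, 4, 4, 4, 4]
end: lo=0, hi=1; arr = [1, 1, 5, 4, 4, 4, 4, 4, 4, 4]

(0, 1)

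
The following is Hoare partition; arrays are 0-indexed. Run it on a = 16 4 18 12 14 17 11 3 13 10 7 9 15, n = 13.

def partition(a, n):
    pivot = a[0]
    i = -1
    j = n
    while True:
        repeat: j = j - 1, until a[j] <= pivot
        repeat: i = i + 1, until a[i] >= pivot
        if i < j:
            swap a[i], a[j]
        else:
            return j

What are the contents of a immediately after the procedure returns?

15 4 9 12 14 7 11 3 13 10 17 18 16

pivot=16
j stops at 12 (15), i stops at 0 (16); swap ⇒ 15 4 18 12 14 17 11 3 13 10 7 9 16
j stops at 11 (9), i stops at 2 (18); swap ⇒ 15 4 9 12 14 17 11 3 13 10 7 18 16
j stops at 10 (7), i stops at 5 (17); swap ⇒ 15 4 9 12 14 7 11 3 13 10 17 18 16
j stops at 9, i stops at 10; i≥j ⇒ return 9. a=15 4 9 12 14 7 11 3 13 10 17 18 16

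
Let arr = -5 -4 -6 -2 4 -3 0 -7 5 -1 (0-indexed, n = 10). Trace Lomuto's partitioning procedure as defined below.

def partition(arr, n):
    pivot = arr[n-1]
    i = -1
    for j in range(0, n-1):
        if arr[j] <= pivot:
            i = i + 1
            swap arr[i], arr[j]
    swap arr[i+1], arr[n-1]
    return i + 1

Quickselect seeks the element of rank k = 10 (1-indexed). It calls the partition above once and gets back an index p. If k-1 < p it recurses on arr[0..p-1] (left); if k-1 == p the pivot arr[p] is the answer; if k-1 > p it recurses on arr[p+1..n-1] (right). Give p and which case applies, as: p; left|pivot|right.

pivot = arr[9] = -1; i = -1
j=0: arr[0]=-5 ≤ -1 → i=0, swap arr[0],arr[0] (no change) → -5 -4 -6 -2 4 -3 0 -7 5 -1
j=1: arr[1]=-4 ≤ -1 → i=1, swap arr[1],arr[1] (no change) → -5 -4 -6 -2 4 -3 0 -7 5 -1
j=2: arr[2]=-6 ≤ -1 → i=2, swap arr[2],arr[2] (no change) → -5 -4 -6 -2 4 -3 0 -7 5 -1
j=3: arr[3]=-2 ≤ -1 → i=3, swap arr[3],arr[3] (no change) → -5 -4 -6 -2 4 -3 0 -7 5 -1
j=4: arr[4]=4 > -1 → no swap
j=5: arr[5]=-3 ≤ -1 → i=4, swap arr[4],arr[5] → -5 -4 -6 -2 -3 4 0 -7 5 -1
j=6: arr[6]=0 > -1 → no swap
j=7: arr[7]=-7 ≤ -1 → i=5, swap arr[5],arr[7] → -5 -4 -6 -2 -3 -7 0 4 5 -1
j=8: arr[8]=5 > -1 → no swap
final swap arr[6],arr[9] → -5 -4 -6 -2 -3 -7 -1 4 5 0; return 6
p = 6; k-1 = 9 > 6 ⇒ right

6; right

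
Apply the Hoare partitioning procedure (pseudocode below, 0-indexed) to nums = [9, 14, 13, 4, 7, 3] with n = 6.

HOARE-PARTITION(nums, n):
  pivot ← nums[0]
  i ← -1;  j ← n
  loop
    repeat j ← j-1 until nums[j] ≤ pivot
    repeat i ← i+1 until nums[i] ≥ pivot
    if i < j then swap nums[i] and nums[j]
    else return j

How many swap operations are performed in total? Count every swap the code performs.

3

pivot=9
j stops at 5 (3), i stops at 0 (9); swap ⇒ [3, 14, 13, 4, 7, 9]
j stops at 4 (7), i stops at 1 (14); swap ⇒ [3, 7, 13, 4, 14, 9]
j stops at 3 (4), i stops at 2 (13); swap ⇒ [3, 7, 4, 13, 14, 9]
j stops at 2, i stops at 3; i≥j ⇒ return 2. nums=[3, 7, 4, 13, 14, 9]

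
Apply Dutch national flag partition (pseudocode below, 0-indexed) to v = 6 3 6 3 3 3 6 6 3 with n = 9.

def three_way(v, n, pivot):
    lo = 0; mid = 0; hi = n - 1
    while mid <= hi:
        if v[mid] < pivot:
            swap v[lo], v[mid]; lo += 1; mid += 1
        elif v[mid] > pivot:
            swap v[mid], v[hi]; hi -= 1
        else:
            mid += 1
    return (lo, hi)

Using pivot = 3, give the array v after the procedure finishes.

3 3 3 3 3 6 6 6 6

pivot = 3; lo=0, mid=0, hi=8
v[mid]=6>3: swap v[0],v[8]; hi=7 → 3 3 6 3 3 3 6 6 6
v[mid]=3=3: mid=1
v[mid]=3=3: mid=2
v[mid]=6>3: swap v[2],v[7]; hi=6 → 3 3 6 3 3 3 6 6 6
v[mid]=6>3: swap v[2],v[6]; hi=5 → 3 3 6 3 3 3 6 6 6
v[mid]=6>3: swap v[2],v[5]; hi=4 → 3 3 3 3 3 6 6 6 6
v[mid]=3=3: mid=3
v[mid]=3=3: mid=4
v[mid]=3=3: mid=5
end: lo=0, hi=4; v = 3 3 3 3 3 6 6 6 6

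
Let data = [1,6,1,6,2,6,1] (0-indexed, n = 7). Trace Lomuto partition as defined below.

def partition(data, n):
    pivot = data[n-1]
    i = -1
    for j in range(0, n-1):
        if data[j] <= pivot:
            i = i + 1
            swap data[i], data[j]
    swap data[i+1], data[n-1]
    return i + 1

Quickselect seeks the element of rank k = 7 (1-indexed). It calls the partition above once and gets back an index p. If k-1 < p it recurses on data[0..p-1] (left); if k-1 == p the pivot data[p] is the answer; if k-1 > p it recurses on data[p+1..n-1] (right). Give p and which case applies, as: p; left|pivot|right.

2; right

pivot = data[6] = 1; i = -1
j=0: data[0]=1 ≤ 1 → i=0, swap data[0],data[0] (no change) → [1,6,1,6,2,6,1]
j=1: data[1]=6 > 1 → no swap
j=2: data[2]=1 ≤ 1 → i=1, swap data[1],data[2] → [1,1,6,6,2,6,1]
j=3: data[3]=6 > 1 → no swap
j=4: data[4]=2 > 1 → no swap
j=5: data[5]=6 > 1 → no swap
final swap data[2],data[6] → [1,1,1,6,2,6,6]; return 2
p = 2; k-1 = 6 > 2 ⇒ right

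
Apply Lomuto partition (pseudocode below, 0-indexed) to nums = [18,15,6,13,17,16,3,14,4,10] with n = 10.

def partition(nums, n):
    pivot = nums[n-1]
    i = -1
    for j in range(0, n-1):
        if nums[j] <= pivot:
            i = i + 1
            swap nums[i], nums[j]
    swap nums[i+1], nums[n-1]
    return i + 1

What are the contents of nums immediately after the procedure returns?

pivot = nums[9] = 10; i = -1
j=0: nums[0]=18 > 10 → no swap
j=1: nums[1]=15 > 10 → no swap
j=2: nums[2]=6 ≤ 10 → i=0, swap nums[0],nums[2] → [6,15,18,13,17,16,3,14,4,10]
j=3: nums[3]=13 > 10 → no swap
j=4: nums[4]=17 > 10 → no swap
j=5: nums[5]=16 > 10 → no swap
j=6: nums[6]=3 ≤ 10 → i=1, swap nums[1],nums[6] → [6,3,18,13,17,16,15,14,4,10]
j=7: nums[7]=14 > 10 → no swap
j=8: nums[8]=4 ≤ 10 → i=2, swap nums[2],nums[8] → [6,3,4,13,17,16,15,14,18,10]
final swap nums[3],nums[9] → [6,3,4,10,17,16,15,14,18,13]; return 3

[6,3,4,10,17,16,15,14,18,13]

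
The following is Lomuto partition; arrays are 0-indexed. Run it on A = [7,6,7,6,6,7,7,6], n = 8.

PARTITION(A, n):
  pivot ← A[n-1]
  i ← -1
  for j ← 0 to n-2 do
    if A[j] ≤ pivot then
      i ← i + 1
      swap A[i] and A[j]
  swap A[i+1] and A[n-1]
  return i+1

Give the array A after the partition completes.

pivot = A[7] = 6; i = -1
j=0: A[0]=7 > 6 → no swap
j=1: A[1]=6 ≤ 6 → i=0, swap A[0],A[1] → [6,7,7,6,6,7,7,6]
j=2: A[2]=7 > 6 → no swap
j=3: A[3]=6 ≤ 6 → i=1, swap A[1],A[3] → [6,6,7,7,6,7,7,6]
j=4: A[4]=6 ≤ 6 → i=2, swap A[2],A[4] → [6,6,6,7,7,7,7,6]
j=5: A[5]=7 > 6 → no swap
j=6: A[6]=7 > 6 → no swap
final swap A[3],A[7] → [6,6,6,6,7,7,7,7]; return 3

[6,6,6,6,7,7,7,7]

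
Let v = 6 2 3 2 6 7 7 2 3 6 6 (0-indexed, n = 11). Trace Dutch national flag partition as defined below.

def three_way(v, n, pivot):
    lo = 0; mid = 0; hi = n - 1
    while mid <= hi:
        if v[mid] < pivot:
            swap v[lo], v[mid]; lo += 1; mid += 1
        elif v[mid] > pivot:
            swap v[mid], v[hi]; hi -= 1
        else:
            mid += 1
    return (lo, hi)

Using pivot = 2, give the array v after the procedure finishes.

pivot = 2; lo=0, mid=0, hi=10
v[mid]=6>2: swap v[0],v[10]; hi=9 → 6 2 3 2 6 7 7 2 3 6 6
v[mid]=6>2: swap v[0],v[9]; hi=8 → 6 2 3 2 6 7 7 2 3 6 6
v[mid]=6>2: swap v[0],v[8]; hi=7 → 3 2 3 2 6 7 7 2 6 6 6
v[mid]=3>2: swap v[0],v[7]; hi=6 → 2 2 3 2 6 7 7 3 6 6 6
v[mid]=2=2: mid=1
v[mid]=2=2: mid=2
v[mid]=3>2: swap v[2],v[6]; hi=5 → 2 2 7 2 6 7 3 3 6 6 6
v[mid]=7>2: swap v[2],v[5]; hi=4 → 2 2 7 2 6 7 3 3 6 6 6
v[mid]=7>2: swap v[2],v[4]; hi=3 → 2 2 6 2 7 7 3 3 6 6 6
v[mid]=6>2: swap v[2],v[3]; hi=2 → 2 2 2 6 7 7 3 3 6 6 6
v[mid]=2=2: mid=3
end: lo=0, hi=2; v = 2 2 2 6 7 7 3 3 6 6 6

2 2 2 6 7 7 3 3 6 6 6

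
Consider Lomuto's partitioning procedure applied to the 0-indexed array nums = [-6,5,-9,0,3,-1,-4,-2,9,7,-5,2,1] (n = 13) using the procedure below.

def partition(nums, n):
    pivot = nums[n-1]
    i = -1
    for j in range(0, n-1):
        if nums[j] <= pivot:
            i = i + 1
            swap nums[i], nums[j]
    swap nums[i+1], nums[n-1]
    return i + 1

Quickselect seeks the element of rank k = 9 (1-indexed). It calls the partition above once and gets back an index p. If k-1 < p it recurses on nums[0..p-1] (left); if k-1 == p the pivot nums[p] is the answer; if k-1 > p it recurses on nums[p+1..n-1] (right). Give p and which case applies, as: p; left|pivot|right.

7; right

pivot=1, i=-1
j=0: -6≤1, i=0, swap(0,0) ⇒ [-6,5,-9,0,3,-1,-4,-2,9,7,-5,2,1]
j=1: 5>1, skip
j=2: -9≤1, i=1, swap(1,2) ⇒ [-6,-9,5,0,3,-1,-4,-2,9,7,-5,2,1]
j=3: 0≤1, i=2, swap(2,3) ⇒ [-6,-9,0,5,3,-1,-4,-2,9,7,-5,2,1]
j=4: 3>1, skip
j=5: -1≤1, i=3, swap(3,5) ⇒ [-6,-9,0,-1,3,5,-4,-2,9,7,-5,2,1]
j=6: -4≤1, i=4, swap(4,6) ⇒ [-6,-9,0,-1,-4,5,3,-2,9,7,-5,2,1]
j=7: -2≤1, i=5, swap(5,7) ⇒ [-6,-9,0,-1,-4,-2,3,5,9,7,-5,2,1]
j=8: 9>1, skip
j=9: 7>1, skip
j=10: -5≤1, i=6, swap(6,10) ⇒ [-6,-9,0,-1,-4,-2,-5,5,9,7,3,2,1]
j=11: 2>1, skip
swap(7,12) ⇒ [-6,-9,0,-1,-4,-2,-5,1,9,7,3,2,5]; return 7
p = 7; k-1 = 8 > 7 ⇒ right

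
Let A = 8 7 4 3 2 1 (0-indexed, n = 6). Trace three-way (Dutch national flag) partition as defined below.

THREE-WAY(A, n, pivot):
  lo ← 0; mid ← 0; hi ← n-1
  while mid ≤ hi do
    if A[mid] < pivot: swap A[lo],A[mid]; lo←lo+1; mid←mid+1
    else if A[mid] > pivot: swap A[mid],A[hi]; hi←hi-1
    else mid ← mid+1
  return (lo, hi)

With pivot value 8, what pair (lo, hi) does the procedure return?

(5, 5)

pivot = 8; lo=0, mid=0, hi=5
A[mid]=8=8: mid=1
A[mid]=7<8: swap A[0],A[1]; lo=1,mid=2 → 7 8 4 3 2 1
A[mid]=4<8: swap A[1],A[2]; lo=2,mid=3 → 7 4 8 3 2 1
A[mid]=3<8: swap A[2],A[3]; lo=3,mid=4 → 7 4 3 8 2 1
A[mid]=2<8: swap A[3],A[4]; lo=4,mid=5 → 7 4 3 2 8 1
A[mid]=1<8: swap A[4],A[5]; lo=5,mid=6 → 7 4 3 2 1 8
end: lo=5, hi=5; A = 7 4 3 2 1 8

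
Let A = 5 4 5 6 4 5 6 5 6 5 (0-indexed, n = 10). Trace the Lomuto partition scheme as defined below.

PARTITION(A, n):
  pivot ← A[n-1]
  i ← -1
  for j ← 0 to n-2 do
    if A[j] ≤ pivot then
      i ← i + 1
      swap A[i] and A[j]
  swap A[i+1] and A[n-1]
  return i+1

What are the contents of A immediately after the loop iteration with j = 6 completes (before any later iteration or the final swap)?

5 4 5 4 5 6 6 5 6 5

pivot = A[9] = 5; i = -1
j=0: A[0]=5 ≤ 5 → i=0, swap A[0],A[0] (no change) → 5 4 5 6 4 5 6 5 6 5
j=1: A[1]=4 ≤ 5 → i=1, swap A[1],A[1] (no change) → 5 4 5 6 4 5 6 5 6 5
j=2: A[2]=5 ≤ 5 → i=2, swap A[2],A[2] (no change) → 5 4 5 6 4 5 6 5 6 5
j=3: A[3]=6 > 5 → no swap
j=4: A[4]=4 ≤ 5 → i=3, swap A[3],A[4] → 5 4 5 4 6 5 6 5 6 5
j=5: A[5]=5 ≤ 5 → i=4, swap A[4],A[5] → 5 4 5 4 5 6 6 5 6 5
j=6: A[6]=6 > 5 → no swap
(after j=6) A = 5 4 5 4 5 6 6 5 6 5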